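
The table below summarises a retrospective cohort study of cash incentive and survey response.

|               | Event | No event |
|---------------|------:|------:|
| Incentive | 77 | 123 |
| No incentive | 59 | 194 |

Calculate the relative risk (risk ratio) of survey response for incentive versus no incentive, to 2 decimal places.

Cells: a = 77, b = 123, c = 59, d = 194.
Risk in exposed = 77/200 = 0.38500; risk in unexposed = 59/253 = 0.23320.
RR = 0.38500 / 0.23320 = 1.65093
The risk among the exposed is 1.65 times that among the unexposed.

1.65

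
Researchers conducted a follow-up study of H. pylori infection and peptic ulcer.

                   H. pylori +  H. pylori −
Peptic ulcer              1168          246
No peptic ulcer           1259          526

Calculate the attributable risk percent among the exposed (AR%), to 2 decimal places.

Reading the table with exposure as columns: a = 1168 (H. pylori +, case), b = 1259 (H. pylori +, non-case), c = 246 (H. pylori −, case), d = 526.
Risk in exposed = 1168/2427 = 0.48125; risk in unexposed = 246/772 = 0.31865.
RR = 0.48125/0.31865 = 1.51027
AR% = (RR − 1)/RR × 100 = (1.51027 − 1)/1.51027 × 100 = 33.7868%

33.79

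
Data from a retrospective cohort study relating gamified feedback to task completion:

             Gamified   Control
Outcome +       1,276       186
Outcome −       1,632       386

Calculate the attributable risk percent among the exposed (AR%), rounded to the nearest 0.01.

25.89

Reading the table with exposure as columns: a = 1276 (Gamified, case), b = 1632 (Gamified, non-case), c = 186 (Control, case), d = 386.
Risk in exposed = 1276/2908 = 0.43879; risk in unexposed = 186/572 = 0.32517.
RR = 0.43879/0.32517 = 1.34940
AR% = (RR − 1)/RR × 100 = (1.34940 − 1)/1.34940 × 100 = 25.8928%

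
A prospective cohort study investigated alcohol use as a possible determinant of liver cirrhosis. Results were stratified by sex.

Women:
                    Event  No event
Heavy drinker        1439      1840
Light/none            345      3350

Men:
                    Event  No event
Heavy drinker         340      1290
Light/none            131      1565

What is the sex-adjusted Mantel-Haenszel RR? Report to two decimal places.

RR_MH = Σ(aᵢ·n₀ᵢ/nᵢ) / Σ(cᵢ·n₁ᵢ/nᵢ), with n₁ᵢ = aᵢ+bᵢ (exposed), n₀ᵢ = cᵢ+dᵢ (unexposed), nᵢ = n₁ᵢ+n₀ᵢ.
Stratum 1 (Women): n₁ = 3279, n₀ = 3695, n = 6974; a·n₀/n = 1439·3695/6974 = 762.4183; c·n₁/n = 345·3279/6974 = 162.2104
Stratum 2 (Men): n₁ = 1630, n₀ = 1696, n = 3326; a·n₀/n = 340·1696/3326 = 173.3734; c·n₁/n = 131·1630/3326 = 64.2002
RR_MH = (762.4183 + 173.3734) / (162.2104 + 64.2002) = 935.7917 / 226.4106 = 4.13316

4.13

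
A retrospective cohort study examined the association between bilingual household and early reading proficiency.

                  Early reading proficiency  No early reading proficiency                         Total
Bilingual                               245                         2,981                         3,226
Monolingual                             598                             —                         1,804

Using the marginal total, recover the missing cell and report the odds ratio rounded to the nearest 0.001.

0.166

The missing cell is in the unexposed row: 1804 − 598 = 1206.
So a = 245, b = 2981, c = 598, d = 1206.
OR = (a·d)/(b·c) = (245 × 1206) / (2981 × 598) = 295470 / 1782638 = 0.16575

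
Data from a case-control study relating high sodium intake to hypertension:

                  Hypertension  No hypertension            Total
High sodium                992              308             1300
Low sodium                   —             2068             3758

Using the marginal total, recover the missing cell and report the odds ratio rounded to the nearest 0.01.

3.94

The missing cell is in the unexposed row: 3758 − 2068 = 1690.
So a = 992, b = 308, c = 1690, d = 2068.
OR = (a·d)/(b·c) = (992 × 2068) / (308 × 1690) = 2051456 / 520520 = 3.94117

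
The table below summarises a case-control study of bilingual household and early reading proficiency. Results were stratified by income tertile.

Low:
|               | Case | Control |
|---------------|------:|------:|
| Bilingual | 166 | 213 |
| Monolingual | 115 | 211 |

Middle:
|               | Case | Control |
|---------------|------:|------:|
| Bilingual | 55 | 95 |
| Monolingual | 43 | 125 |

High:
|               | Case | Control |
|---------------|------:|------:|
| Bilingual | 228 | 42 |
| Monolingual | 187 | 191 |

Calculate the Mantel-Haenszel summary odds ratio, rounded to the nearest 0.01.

2.32

OR_MH = Σ(aᵢdᵢ/nᵢ) / Σ(bᵢcᵢ/nᵢ), where nᵢ is the stratum total.
Stratum 1 (Low): n = 705; a·d/n = 166·211/705 = 49.6823; b·c/n = 213·115/705 = 34.7447
Stratum 2 (Middle): n = 318; a·d/n = 55·125/318 = 21.6195; b·c/n = 95·43/318 = 12.8459
Stratum 3 (High): n = 648; a·d/n = 228·191/648 = 67.2037; b·c/n = 42·187/648 = 12.1204
OR_MH = (49.6823 + 21.6195 + 67.2037) / (34.7447 + 12.8459 + 12.1204) = 138.5055 / 59.7110 = 2.31960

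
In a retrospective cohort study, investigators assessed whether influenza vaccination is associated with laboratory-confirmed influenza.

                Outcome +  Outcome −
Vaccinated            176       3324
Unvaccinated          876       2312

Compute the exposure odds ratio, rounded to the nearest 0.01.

Cells: a = 176, b = 3324, c = 876, d = 2312.
OR = (a·d)/(b·c) = (176 × 2312) / (3324 × 876) = 406912 / 2911824 = 0.13974
Exposure is associated with lower odds of laboratory-confirmed influenza (OR = 0.14 < 1).

0.14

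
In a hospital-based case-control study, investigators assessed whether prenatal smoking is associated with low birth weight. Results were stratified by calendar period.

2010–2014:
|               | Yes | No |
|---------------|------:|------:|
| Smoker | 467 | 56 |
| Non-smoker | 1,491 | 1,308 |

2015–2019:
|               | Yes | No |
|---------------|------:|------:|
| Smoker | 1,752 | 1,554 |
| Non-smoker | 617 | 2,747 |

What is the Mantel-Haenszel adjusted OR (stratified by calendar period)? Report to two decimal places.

OR_MH = Σ(aᵢdᵢ/nᵢ) / Σ(bᵢcᵢ/nᵢ), where nᵢ is the stratum total.
Stratum 1 (2010–2014): n = 3322; a·d/n = 467·1308/3322 = 183.8760; b·c/n = 56·1491/3322 = 25.1343
Stratum 2 (2015–2019): n = 6670; a·d/n = 1752·2747/6670 = 721.5508; b·c/n = 1554·617/6670 = 143.7508
OR_MH = (183.8760 + 721.5508) / (25.1343 + 143.7508) = 905.4268 / 168.8851 = 5.36120

5.36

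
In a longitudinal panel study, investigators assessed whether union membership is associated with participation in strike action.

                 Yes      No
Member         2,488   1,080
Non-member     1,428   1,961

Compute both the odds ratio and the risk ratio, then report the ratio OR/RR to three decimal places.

1.912

Cells: a = 2488, b = 1080, c = 1428, d = 1961.
OR = (2488·1961)/(1080·1428) = 4878968/1542240 = 3.16356
Risk in exposed = 2488/3568 = 0.69731; risk in unexposed = 1428/3389 = 0.42136; RR = 1.65489
OR/RR = 3.16356 / 1.65489 = 1.91164
The outcome is not rare, so the OR lies further from 1 than the RR.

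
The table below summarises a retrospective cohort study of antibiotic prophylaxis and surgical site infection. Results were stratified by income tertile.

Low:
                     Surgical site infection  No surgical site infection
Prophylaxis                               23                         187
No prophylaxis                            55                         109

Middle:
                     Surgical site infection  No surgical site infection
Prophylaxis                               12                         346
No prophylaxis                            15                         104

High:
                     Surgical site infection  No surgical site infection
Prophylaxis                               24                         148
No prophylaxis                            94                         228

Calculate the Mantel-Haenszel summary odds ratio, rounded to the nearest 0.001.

0.307

OR_MH = Σ(aᵢdᵢ/nᵢ) / Σ(bᵢcᵢ/nᵢ), where nᵢ is the stratum total.
Stratum 1 (Low): n = 374; a·d/n = 23·109/374 = 6.7032; b·c/n = 187·55/374 = 27.5000
Stratum 2 (Middle): n = 477; a·d/n = 12·104/477 = 2.6164; b·c/n = 346·15/477 = 10.8805
Stratum 3 (High): n = 494; a·d/n = 24·228/494 = 11.0769; b·c/n = 148·94/494 = 28.1619
OR_MH = (6.7032 + 2.6164 + 11.0769) / (27.5000 + 10.8805 + 28.1619) = 20.3965 / 66.5424 = 0.30652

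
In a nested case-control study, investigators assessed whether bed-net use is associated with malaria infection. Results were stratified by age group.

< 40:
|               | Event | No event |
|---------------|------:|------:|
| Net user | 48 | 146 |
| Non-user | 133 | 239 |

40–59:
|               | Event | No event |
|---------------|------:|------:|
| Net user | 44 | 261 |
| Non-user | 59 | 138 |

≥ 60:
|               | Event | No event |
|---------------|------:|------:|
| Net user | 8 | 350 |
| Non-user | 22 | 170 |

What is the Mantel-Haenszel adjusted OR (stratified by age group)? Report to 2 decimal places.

0.44

OR_MH = Σ(aᵢdᵢ/nᵢ) / Σ(bᵢcᵢ/nᵢ), where nᵢ is the stratum total.
Stratum 1 (< 40): n = 566; a·d/n = 48·239/566 = 20.2686; b·c/n = 146·133/566 = 34.3074
Stratum 2 (40–59): n = 502; a·d/n = 44·138/502 = 12.0956; b·c/n = 261·59/502 = 30.6753
Stratum 3 (≥ 60): n = 550; a·d/n = 8·170/550 = 2.4727; b·c/n = 350·22/550 = 14.0000
OR_MH = (20.2686 + 12.0956 + 2.4727) / (34.3074 + 30.6753 + 14.0000) = 34.8369 / 78.9827 = 0.44107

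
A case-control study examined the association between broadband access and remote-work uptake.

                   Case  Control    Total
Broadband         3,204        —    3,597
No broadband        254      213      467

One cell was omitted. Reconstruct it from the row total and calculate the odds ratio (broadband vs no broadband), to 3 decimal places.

6.837

The missing cell is in the exposed row: 3597 − 3204 = 393.
So a = 3204, b = 393, c = 254, d = 213.
OR = (a·d)/(b·c) = (3204 × 213) / (393 × 254) = 682452 / 99822 = 6.83669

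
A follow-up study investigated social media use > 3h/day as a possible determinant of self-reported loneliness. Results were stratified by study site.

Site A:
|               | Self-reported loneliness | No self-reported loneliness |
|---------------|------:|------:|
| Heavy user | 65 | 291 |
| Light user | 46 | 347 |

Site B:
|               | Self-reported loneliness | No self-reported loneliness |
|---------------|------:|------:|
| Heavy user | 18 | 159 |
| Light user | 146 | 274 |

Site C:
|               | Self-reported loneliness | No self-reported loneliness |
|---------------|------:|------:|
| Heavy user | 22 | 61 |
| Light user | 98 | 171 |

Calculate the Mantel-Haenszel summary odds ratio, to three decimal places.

0.665

OR_MH = Σ(aᵢdᵢ/nᵢ) / Σ(bᵢcᵢ/nᵢ), where nᵢ is the stratum total.
Stratum 1 (Site A): n = 749; a·d/n = 65·347/749 = 30.1135; b·c/n = 291·46/749 = 17.8718
Stratum 2 (Site B): n = 597; a·d/n = 18·274/597 = 8.2613; b·c/n = 159·146/597 = 38.8844
Stratum 3 (Site C): n = 352; a·d/n = 22·171/352 = 10.6875; b·c/n = 61·98/352 = 16.9830
OR_MH = (30.1135 + 8.2613 + 10.6875) / (17.8718 + 38.8844 + 16.9830) = 49.0623 / 73.7392 = 0.66535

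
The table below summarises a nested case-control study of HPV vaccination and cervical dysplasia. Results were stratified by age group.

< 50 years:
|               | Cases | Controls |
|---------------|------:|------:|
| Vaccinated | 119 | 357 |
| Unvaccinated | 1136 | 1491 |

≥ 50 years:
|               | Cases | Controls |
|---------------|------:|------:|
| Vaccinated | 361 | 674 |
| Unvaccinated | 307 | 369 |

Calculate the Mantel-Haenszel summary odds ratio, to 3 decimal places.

OR_MH = Σ(aᵢdᵢ/nᵢ) / Σ(bᵢcᵢ/nᵢ), where nᵢ is the stratum total.
Stratum 1 (< 50 years): n = 3103; a·d/n = 119·1491/3103 = 57.1798; b·c/n = 357·1136/3103 = 130.6967
Stratum 2 (≥ 50 years): n = 1711; a·d/n = 361·369/1711 = 77.8545; b·c/n = 674·307/1711 = 120.9340
OR_MH = (57.1798 + 77.8545) / (130.6967 + 120.9340) = 135.0343 / 251.6307 = 0.53664

0.537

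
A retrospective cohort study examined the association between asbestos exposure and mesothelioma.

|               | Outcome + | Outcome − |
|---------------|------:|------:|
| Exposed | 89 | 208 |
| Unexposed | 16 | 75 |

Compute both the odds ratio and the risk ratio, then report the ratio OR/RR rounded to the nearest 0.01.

Cells: a = 89, b = 208, c = 16, d = 75.
OR = (89·75)/(208·16) = 6675/3328 = 2.00571
Risk in exposed = 89/297 = 0.29966; risk in unexposed = 16/91 = 0.17582; RR = 1.70434
OR/RR = 2.00571 / 1.70434 = 1.17683
The outcome is not rare, so the OR lies further from 1 than the RR.

1.18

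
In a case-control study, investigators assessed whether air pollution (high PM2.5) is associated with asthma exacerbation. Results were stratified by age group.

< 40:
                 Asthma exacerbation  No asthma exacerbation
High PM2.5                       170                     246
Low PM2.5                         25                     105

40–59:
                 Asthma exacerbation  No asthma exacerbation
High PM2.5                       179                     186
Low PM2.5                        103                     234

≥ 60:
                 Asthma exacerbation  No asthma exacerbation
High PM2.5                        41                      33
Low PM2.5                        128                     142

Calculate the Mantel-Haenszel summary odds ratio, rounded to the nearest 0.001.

2.150

OR_MH = Σ(aᵢdᵢ/nᵢ) / Σ(bᵢcᵢ/nᵢ), where nᵢ is the stratum total.
Stratum 1 (< 40): n = 546; a·d/n = 170·105/546 = 32.6923; b·c/n = 246·25/546 = 11.2637
Stratum 2 (40–59): n = 702; a·d/n = 179·234/702 = 59.6667; b·c/n = 186·103/702 = 27.2906
Stratum 3 (≥ 60): n = 344; a·d/n = 41·142/344 = 16.9244; b·c/n = 33·128/344 = 12.2791
OR_MH = (32.6923 + 59.6667 + 16.9244) / (11.2637 + 27.2906 + 12.2791) = 109.2834 / 50.8334 = 2.14983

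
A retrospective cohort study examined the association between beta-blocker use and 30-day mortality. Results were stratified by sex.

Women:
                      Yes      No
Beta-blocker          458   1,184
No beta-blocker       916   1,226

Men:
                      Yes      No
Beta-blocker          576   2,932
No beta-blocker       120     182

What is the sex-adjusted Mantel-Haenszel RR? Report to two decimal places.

0.60

RR_MH = Σ(aᵢ·n₀ᵢ/nᵢ) / Σ(cᵢ·n₁ᵢ/nᵢ), with n₁ᵢ = aᵢ+bᵢ (exposed), n₀ᵢ = cᵢ+dᵢ (unexposed), nᵢ = n₁ᵢ+n₀ᵢ.
Stratum 1 (Women): n₁ = 1642, n₀ = 2142, n = 3784; a·n₀/n = 458·2142/3784 = 259.2590; c·n₁/n = 916·1642/3784 = 397.4820
Stratum 2 (Men): n₁ = 3508, n₀ = 302, n = 3810; a·n₀/n = 576·302/3810 = 45.6567; c·n₁/n = 120·3508/3810 = 110.4882
RR_MH = (259.2590 + 45.6567) / (397.4820 + 110.4882) = 304.9157 / 507.9702 = 0.60026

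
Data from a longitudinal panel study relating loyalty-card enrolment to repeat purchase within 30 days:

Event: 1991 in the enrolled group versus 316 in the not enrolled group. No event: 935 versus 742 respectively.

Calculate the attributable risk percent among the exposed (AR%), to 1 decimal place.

56.1

From the description: a = 1991, b = 935, c = 316, d = 742.
Risk in exposed = 1991/2926 = 0.68045; risk in unexposed = 316/1058 = 0.29868.
RR = 0.68045/0.29868 = 2.27822
AR% = (RR − 1)/RR × 100 = (2.27822 − 1)/2.27822 × 100 = 56.1061%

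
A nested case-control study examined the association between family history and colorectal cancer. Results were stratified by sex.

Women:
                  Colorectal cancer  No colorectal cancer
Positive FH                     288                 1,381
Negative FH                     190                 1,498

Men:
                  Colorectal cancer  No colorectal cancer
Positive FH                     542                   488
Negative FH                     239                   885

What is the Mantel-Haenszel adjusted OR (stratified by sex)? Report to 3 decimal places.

2.654

OR_MH = Σ(aᵢdᵢ/nᵢ) / Σ(bᵢcᵢ/nᵢ), where nᵢ is the stratum total.
Stratum 1 (Women): n = 3357; a·d/n = 288·1498/3357 = 128.5147; b·c/n = 1381·190/3357 = 78.1620
Stratum 2 (Men): n = 2154; a·d/n = 542·885/2154 = 222.6880; b·c/n = 488·239/2154 = 54.1467
OR_MH = (128.5147 + 222.6880) / (78.1620 + 54.1467) = 351.2028 / 132.3088 = 2.65442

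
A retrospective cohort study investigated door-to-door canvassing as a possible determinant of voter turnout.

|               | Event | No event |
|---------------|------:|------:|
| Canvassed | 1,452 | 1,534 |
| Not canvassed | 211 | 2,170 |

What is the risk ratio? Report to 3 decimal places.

Cells: a = 1452, b = 1534, c = 211, d = 2170.
Risk in exposed = 1452/2986 = 0.48627; risk in unexposed = 211/2381 = 0.08862.
RR = 0.48627 / 0.08862 = 5.48724
The risk among the exposed is 5.49 times that among the unexposed.

5.487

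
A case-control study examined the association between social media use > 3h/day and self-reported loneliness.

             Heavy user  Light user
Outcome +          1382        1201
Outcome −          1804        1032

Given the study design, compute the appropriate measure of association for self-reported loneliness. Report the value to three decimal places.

Reading the table with exposure as columns: a = 1382 (Heavy user, case), b = 1804 (Heavy user, non-case), c = 1201 (Light user, case), d = 1032.
This is a case-control study: participants were sampled on outcome status, so risks in the source population cannot be estimated directly — relative risk is not valid here. The odds ratio is the appropriate measure.
OR = (a·d)/(b·c) = (1382 × 1032) / (1804 × 1201) = 1426224 / 2166604 = 0.65828

0.658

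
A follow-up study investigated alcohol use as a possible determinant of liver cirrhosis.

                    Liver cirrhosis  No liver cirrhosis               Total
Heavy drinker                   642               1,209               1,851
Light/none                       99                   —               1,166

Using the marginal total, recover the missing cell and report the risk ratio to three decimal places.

The missing cell is in the unexposed row: 1166 − 99 = 1067.
So a = 642, b = 1209, c = 99, d = 1067.
RR = [a/(a+b)] / [c/(c+d)] = (642/1851) / (99/1166) = 0.34684/0.08491 = 4.08500

4.085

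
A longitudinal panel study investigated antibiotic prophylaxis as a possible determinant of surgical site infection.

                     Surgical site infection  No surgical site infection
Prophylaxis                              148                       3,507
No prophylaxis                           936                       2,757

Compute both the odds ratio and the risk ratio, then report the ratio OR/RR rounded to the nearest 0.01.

0.78

Cells: a = 148, b = 3507, c = 936, d = 2757.
OR = (148·2757)/(3507·936) = 408036/3282552 = 0.12430
Risk in exposed = 148/3655 = 0.04049; risk in unexposed = 936/3693 = 0.25345; RR = 0.15976
OR/RR = 0.12430 / 0.15976 = 0.77805
The outcome is not rare, so the OR lies further from 1 than the RR.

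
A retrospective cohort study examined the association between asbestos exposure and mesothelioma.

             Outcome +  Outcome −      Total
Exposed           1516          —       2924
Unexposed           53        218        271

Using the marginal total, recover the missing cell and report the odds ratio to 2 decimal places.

4.43

The missing cell is in the exposed row: 2924 − 1516 = 1408.
So a = 1516, b = 1408, c = 53, d = 218.
OR = (a·d)/(b·c) = (1516 × 218) / (1408 × 53) = 330488 / 74624 = 4.42871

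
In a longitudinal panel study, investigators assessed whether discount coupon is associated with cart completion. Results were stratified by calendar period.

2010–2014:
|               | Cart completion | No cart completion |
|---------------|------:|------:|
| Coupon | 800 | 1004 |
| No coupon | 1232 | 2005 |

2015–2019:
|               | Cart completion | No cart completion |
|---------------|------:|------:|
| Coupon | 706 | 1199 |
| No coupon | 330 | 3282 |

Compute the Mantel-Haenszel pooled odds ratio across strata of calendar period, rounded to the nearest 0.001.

OR_MH = Σ(aᵢdᵢ/nᵢ) / Σ(bᵢcᵢ/nᵢ), where nᵢ is the stratum total.
Stratum 1 (2010–2014): n = 5041; a·d/n = 800·2005/5041 = 318.1908; b·c/n = 1004·1232/5041 = 245.3735
Stratum 2 (2015–2019): n = 5517; a·d/n = 706·3282/5517 = 419.9913; b·c/n = 1199·330/5517 = 71.7183
OR_MH = (318.1908 + 419.9913) / (245.3735 + 71.7183) = 738.1821 / 317.0919 = 2.32798

2.328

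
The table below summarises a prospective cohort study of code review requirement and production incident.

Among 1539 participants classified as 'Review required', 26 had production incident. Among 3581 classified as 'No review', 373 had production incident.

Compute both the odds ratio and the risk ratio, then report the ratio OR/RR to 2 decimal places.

0.91

From the description: a = 26, b = 1513, c = 373, d = 3208.
OR = (26·3208)/(1513·373) = 83408/564349 = 0.14780
Risk in exposed = 26/1539 = 0.01689; risk in unexposed = 373/3581 = 0.10416; RR = 0.16219
OR/RR = 0.14780 / 0.16219 = 0.91123
The outcome is not rare, so the OR lies further from 1 than the RR.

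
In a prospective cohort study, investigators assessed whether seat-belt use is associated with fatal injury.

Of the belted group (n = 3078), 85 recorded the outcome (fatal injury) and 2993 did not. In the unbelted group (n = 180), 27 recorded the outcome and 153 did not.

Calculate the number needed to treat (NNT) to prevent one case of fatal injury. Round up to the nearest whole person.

Risk in treated group = 85/3078 = 0.02762; risk in control = 27/180 = 0.15000.
Absolute risk reduction = 0.15000 − 0.02762 = 0.12238
NNT = 1 / ARR = 1 / 0.12238 = 8.171 → round up → 9

9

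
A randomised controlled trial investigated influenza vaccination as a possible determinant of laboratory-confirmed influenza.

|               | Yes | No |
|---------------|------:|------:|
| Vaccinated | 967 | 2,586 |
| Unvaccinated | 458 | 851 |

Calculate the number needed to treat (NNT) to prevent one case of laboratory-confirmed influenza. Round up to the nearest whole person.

13

Risk in treated group = 967/3553 = 0.27216; risk in control = 458/1309 = 0.34989.
Absolute risk reduction = 0.34989 − 0.27216 = 0.07772
NNT = 1 / ARR = 1 / 0.07772 = 12.867 → round up → 13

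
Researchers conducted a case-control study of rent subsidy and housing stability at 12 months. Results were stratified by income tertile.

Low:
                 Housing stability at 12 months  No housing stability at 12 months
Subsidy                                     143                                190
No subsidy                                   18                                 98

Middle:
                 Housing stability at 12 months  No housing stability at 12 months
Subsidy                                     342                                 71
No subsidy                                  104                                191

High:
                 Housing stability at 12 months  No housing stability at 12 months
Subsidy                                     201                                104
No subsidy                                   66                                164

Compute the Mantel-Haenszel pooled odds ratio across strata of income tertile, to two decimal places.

5.99

OR_MH = Σ(aᵢdᵢ/nᵢ) / Σ(bᵢcᵢ/nᵢ), where nᵢ is the stratum total.
Stratum 1 (Low): n = 449; a·d/n = 143·98/449 = 31.2116; b·c/n = 190·18/449 = 7.6169
Stratum 2 (Middle): n = 708; a·d/n = 342·191/708 = 92.2627; b·c/n = 71·104/708 = 10.4294
Stratum 3 (High): n = 535; a·d/n = 201·164/535 = 61.6150; b·c/n = 104·66/535 = 12.8299
OR_MH = (31.2116 + 92.2627 + 61.6150) / (7.6169 + 10.4294 + 12.8299) = 185.0892 / 30.8762 = 5.99456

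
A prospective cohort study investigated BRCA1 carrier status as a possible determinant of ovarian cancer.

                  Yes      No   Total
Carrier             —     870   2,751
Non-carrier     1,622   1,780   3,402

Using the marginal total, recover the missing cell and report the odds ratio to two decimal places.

The missing cell is in the exposed row: 2751 − 870 = 1881.
So a = 1881, b = 870, c = 1622, d = 1780.
OR = (a·d)/(b·c) = (1881 × 1780) / (870 × 1622) = 3348180 / 1411140 = 2.37268

2.37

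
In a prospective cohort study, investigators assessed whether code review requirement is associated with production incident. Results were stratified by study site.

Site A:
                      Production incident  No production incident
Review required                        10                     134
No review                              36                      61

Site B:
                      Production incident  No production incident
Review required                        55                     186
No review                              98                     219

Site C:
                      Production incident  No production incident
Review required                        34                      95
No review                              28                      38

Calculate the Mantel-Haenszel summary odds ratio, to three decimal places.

OR_MH = Σ(aᵢdᵢ/nᵢ) / Σ(bᵢcᵢ/nᵢ), where nᵢ is the stratum total.
Stratum 1 (Site A): n = 241; a·d/n = 10·61/241 = 2.5311; b·c/n = 134·36/241 = 20.0166
Stratum 2 (Site B): n = 558; a·d/n = 55·219/558 = 21.5860; b·c/n = 186·98/558 = 32.6667
Stratum 3 (Site C): n = 195; a·d/n = 34·38/195 = 6.6256; b·c/n = 95·28/195 = 13.6410
OR_MH = (2.5311 + 21.5860 + 6.6256) / (20.0166 + 32.6667 + 13.6410) = 30.7428 / 66.3243 = 0.46352

0.464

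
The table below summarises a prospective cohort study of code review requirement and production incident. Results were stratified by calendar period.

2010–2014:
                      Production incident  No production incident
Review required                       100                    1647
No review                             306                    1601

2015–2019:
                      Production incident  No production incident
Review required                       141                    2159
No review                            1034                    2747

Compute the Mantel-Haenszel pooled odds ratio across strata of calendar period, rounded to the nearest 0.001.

0.213

OR_MH = Σ(aᵢdᵢ/nᵢ) / Σ(bᵢcᵢ/nᵢ), where nᵢ is the stratum total.
Stratum 1 (2010–2014): n = 3654; a·d/n = 100·1601/3654 = 43.8150; b·c/n = 1647·306/3654 = 137.9261
Stratum 2 (2015–2019): n = 6081; a·d/n = 141·2747/6081 = 63.6946; b·c/n = 2159·1034/6081 = 367.1117
OR_MH = (43.8150 + 63.6946) / (137.9261 + 367.1117) = 107.5096 / 505.0378 = 0.21287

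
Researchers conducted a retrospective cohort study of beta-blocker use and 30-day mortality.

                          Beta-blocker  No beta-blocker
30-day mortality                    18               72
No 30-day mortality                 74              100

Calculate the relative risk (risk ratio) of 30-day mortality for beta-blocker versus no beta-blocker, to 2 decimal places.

0.47

Reading the table with exposure as columns: a = 18 (Beta-blocker, case), b = 74 (Beta-blocker, non-case), c = 72 (No beta-blocker, case), d = 100.
Risk in exposed = 18/92 = 0.19565; risk in unexposed = 72/172 = 0.41860.
RR = 0.19565 / 0.41860 = 0.46739
The risk is 53% lower among the exposed than among the unexposed.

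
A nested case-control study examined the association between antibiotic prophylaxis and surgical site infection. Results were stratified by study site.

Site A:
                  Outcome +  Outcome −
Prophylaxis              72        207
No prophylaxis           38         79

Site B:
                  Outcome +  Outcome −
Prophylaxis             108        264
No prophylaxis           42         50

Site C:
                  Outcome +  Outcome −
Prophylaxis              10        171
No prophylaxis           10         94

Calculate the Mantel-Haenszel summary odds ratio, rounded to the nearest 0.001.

0.589

OR_MH = Σ(aᵢdᵢ/nᵢ) / Σ(bᵢcᵢ/nᵢ), where nᵢ is the stratum total.
Stratum 1 (Site A): n = 396; a·d/n = 72·79/396 = 14.3636; b·c/n = 207·38/396 = 19.8636
Stratum 2 (Site B): n = 464; a·d/n = 108·50/464 = 11.6379; b·c/n = 264·42/464 = 23.8966
Stratum 3 (Site C): n = 285; a·d/n = 10·94/285 = 3.2982; b·c/n = 171·10/285 = 6.0000
OR_MH = (14.3636 + 11.6379 + 3.2982) / (19.8636 + 23.8966 + 6.0000) = 29.2998 / 49.7602 = 0.58882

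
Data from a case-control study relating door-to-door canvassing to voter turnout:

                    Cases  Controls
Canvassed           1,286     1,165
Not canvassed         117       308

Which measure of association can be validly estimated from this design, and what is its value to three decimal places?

Cells: a = 1286, b = 1165, c = 117, d = 308.
This is a case-control study: participants were sampled on outcome status, so risks in the source population cannot be estimated directly — relative risk is not valid here. The odds ratio is the appropriate measure.
OR = (a·d)/(b·c) = (1286 × 308) / (1165 × 117) = 396088 / 136305 = 2.90589

2.906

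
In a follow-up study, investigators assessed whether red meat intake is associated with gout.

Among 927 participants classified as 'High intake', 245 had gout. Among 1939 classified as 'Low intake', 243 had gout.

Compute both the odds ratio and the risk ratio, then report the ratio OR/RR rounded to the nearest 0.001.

1.189

From the description: a = 245, b = 682, c = 243, d = 1696.
OR = (245·1696)/(682·243) = 415520/165726 = 2.50727
Risk in exposed = 245/927 = 0.26429; risk in unexposed = 243/1939 = 0.12532; RR = 2.10891
OR/RR = 2.50727 / 2.10891 = 1.18889
The outcome is not rare, so the OR lies further from 1 than the RR.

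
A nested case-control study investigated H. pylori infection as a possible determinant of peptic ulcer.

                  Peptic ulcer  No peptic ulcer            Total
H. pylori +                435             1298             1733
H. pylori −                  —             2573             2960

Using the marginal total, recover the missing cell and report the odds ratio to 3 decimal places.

2.228

The missing cell is in the unexposed row: 2960 − 2573 = 387.
So a = 435, b = 1298, c = 387, d = 2573.
OR = (a·d)/(b·c) = (435 × 2573) / (1298 × 387) = 1119255 / 502326 = 2.22814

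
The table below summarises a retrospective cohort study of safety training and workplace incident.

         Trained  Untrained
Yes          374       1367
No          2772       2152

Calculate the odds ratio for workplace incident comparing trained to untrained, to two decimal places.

0.21

Reading the table with exposure as columns: a = 374 (Trained, case), b = 2772 (Trained, non-case), c = 1367 (Untrained, case), d = 2152.
OR = (a·d)/(b·c) = (374 × 2152) / (2772 × 1367) = 804848 / 3789324 = 0.21240
Exposure is associated with lower odds of workplace incident (OR = 0.21 < 1).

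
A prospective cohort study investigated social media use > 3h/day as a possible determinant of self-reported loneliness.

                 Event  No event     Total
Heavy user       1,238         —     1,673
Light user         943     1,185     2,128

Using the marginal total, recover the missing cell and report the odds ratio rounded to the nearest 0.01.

3.58

The missing cell is in the exposed row: 1673 − 1238 = 435.
So a = 1238, b = 435, c = 943, d = 1185.
OR = (a·d)/(b·c) = (1238 × 1185) / (435 × 943) = 1467030 / 410205 = 3.57633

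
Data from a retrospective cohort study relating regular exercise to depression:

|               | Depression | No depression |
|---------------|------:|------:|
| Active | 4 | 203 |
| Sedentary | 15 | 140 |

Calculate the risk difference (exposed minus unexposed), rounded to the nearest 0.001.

-0.077

Cells: a = 4, b = 203, c = 15, d = 140.
Risk in exposed = 4/207 = 0.019324; risk in unexposed = 15/155 = 0.096774.
Risk difference = 0.019324 − 0.096774 = -0.077451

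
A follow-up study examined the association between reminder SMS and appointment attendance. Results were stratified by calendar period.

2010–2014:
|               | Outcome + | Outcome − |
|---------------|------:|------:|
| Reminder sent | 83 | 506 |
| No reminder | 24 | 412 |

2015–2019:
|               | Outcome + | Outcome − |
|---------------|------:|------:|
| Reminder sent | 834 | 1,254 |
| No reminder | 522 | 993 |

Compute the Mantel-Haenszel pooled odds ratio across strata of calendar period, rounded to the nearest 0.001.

1.360

OR_MH = Σ(aᵢdᵢ/nᵢ) / Σ(bᵢcᵢ/nᵢ), where nᵢ is the stratum total.
Stratum 1 (2010–2014): n = 1025; a·d/n = 83·412/1025 = 33.3620; b·c/n = 506·24/1025 = 11.8478
Stratum 2 (2015–2019): n = 3603; a·d/n = 834·993/3603 = 229.8535; b·c/n = 1254·522/3603 = 181.6786
OR_MH = (33.3620 + 229.8535) / (11.8478 + 181.6786) = 263.2154 / 193.5264 = 1.36010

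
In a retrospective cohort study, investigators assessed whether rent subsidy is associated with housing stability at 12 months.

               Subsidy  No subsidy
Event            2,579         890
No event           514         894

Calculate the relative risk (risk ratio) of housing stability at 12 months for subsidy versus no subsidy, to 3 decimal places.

Reading the table with exposure as columns: a = 2579 (Subsidy, case), b = 514 (Subsidy, non-case), c = 890 (No subsidy, case), d = 894.
Risk in exposed = 2579/3093 = 0.83382; risk in unexposed = 890/1784 = 0.49888.
RR = 0.83382 / 0.49888 = 1.67138
The risk among the exposed is 1.67 times that among the unexposed.

1.671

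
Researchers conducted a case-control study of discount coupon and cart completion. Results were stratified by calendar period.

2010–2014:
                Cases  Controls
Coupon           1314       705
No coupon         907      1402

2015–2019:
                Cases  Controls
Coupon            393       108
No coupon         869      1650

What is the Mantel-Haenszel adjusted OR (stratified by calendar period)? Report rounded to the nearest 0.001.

OR_MH = Σ(aᵢdᵢ/nᵢ) / Σ(bᵢcᵢ/nᵢ), where nᵢ is the stratum total.
Stratum 1 (2010–2014): n = 4328; a·d/n = 1314·1402/4328 = 425.6534; b·c/n = 705·907/4328 = 147.7438
Stratum 2 (2015–2019): n = 3020; a·d/n = 393·1650/3020 = 214.7185; b·c/n = 108·869/3020 = 31.0768
OR_MH = (425.6534 + 214.7185) / (147.7438 + 31.0768) = 640.3720 / 178.8206 = 3.58109

3.581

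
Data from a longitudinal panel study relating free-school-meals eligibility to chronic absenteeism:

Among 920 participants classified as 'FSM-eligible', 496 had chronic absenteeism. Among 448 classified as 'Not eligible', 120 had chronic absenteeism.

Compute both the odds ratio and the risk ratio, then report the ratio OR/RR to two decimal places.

From the description: a = 496, b = 424, c = 120, d = 328.
OR = (496·328)/(424·120) = 162688/50880 = 3.19748
Risk in exposed = 496/920 = 0.53913; risk in unexposed = 120/448 = 0.26786; RR = 2.01275
OR/RR = 3.19748 / 2.01275 = 1.58861
The outcome is not rare, so the OR lies further from 1 than the RR.

1.59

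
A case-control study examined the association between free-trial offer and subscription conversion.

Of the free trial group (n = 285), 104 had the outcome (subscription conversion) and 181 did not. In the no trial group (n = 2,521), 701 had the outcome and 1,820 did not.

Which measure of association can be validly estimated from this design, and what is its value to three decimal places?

1.492

From the description: a = 104, b = 181, c = 701, d = 1820.
This is a case-control study: participants were sampled on outcome status, so risks in the source population cannot be estimated directly — relative risk is not valid here. The odds ratio is the appropriate measure.
OR = (a·d)/(b·c) = (104 × 1820) / (181 × 701) = 189280 / 126881 = 1.49179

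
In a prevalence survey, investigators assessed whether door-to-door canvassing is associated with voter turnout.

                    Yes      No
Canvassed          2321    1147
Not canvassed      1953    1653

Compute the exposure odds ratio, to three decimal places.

1.713

Cells: a = 2321, b = 1147, c = 1953, d = 1653.
OR = (a·d)/(b·c) = (2321 × 1653) / (1147 × 1953) = 3836613 / 2240091 = 1.71270
The odds of voter turnout are about 1.71 times as high in the canvassed group.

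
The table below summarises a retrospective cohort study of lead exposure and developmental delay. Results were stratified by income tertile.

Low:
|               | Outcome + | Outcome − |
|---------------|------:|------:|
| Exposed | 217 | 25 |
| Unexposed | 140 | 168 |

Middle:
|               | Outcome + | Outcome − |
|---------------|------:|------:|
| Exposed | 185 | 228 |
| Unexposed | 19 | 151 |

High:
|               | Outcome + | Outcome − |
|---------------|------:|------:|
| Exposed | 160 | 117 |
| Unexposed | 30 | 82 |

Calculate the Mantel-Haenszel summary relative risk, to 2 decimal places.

RR_MH = Σ(aᵢ·n₀ᵢ/nᵢ) / Σ(cᵢ·n₁ᵢ/nᵢ), with n₁ᵢ = aᵢ+bᵢ (exposed), n₀ᵢ = cᵢ+dᵢ (unexposed), nᵢ = n₁ᵢ+n₀ᵢ.
Stratum 1 (Low): n₁ = 242, n₀ = 308, n = 550; a·n₀/n = 217·308/550 = 121.5200; c·n₁/n = 140·242/550 = 61.6000
Stratum 2 (Middle): n₁ = 413, n₀ = 170, n = 583; a·n₀/n = 185·170/583 = 53.9451; c·n₁/n = 19·413/583 = 13.4597
Stratum 3 (High): n₁ = 277, n₀ = 112, n = 389; a·n₀/n = 160·112/389 = 46.0668; c·n₁/n = 30·277/389 = 21.3625
RR_MH = (121.5200 + 53.9451 + 46.0668) / (61.6000 + 13.4597 + 21.3625) = 221.5319 / 96.4222 = 2.29752

2.30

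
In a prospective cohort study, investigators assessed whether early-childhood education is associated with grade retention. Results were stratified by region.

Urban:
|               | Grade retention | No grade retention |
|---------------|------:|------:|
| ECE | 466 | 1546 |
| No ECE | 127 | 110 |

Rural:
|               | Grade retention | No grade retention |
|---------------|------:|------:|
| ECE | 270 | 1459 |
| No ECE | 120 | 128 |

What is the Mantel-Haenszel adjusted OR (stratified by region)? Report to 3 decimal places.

0.229

OR_MH = Σ(aᵢdᵢ/nᵢ) / Σ(bᵢcᵢ/nᵢ), where nᵢ is the stratum total.
Stratum 1 (Urban): n = 2249; a·d/n = 466·110/2249 = 22.7924; b·c/n = 1546·127/2249 = 87.3019
Stratum 2 (Rural): n = 1977; a·d/n = 270·128/1977 = 17.4810; b·c/n = 1459·120/1977 = 88.5584
OR_MH = (22.7924 + 17.4810) / (87.3019 + 88.5584) = 40.2734 / 175.8603 = 0.22901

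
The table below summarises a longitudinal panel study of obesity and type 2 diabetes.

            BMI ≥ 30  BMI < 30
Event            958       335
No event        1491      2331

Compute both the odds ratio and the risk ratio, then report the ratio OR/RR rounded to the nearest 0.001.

Reading the table with exposure as columns: a = 958 (BMI ≥ 30, case), b = 1491 (BMI ≥ 30, non-case), c = 335 (BMI < 30, case), d = 2331.
OR = (958·2331)/(1491·335) = 2233098/499485 = 4.47080
Risk in exposed = 958/2449 = 0.39118; risk in unexposed = 335/2666 = 0.12566; RR = 3.11309
OR/RR = 4.47080 / 3.11309 = 1.43613
The outcome is not rare, so the OR lies further from 1 than the RR.

1.436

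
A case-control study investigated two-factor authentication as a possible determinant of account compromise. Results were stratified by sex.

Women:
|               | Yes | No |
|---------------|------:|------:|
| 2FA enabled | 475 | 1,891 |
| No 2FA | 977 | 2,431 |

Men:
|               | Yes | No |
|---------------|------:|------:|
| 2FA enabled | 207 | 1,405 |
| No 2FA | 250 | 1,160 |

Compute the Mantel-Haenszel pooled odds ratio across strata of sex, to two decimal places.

OR_MH = Σ(aᵢdᵢ/nᵢ) / Σ(bᵢcᵢ/nᵢ), where nᵢ is the stratum total.
Stratum 1 (Women): n = 5774; a·d/n = 475·2431/5774 = 199.9870; b·c/n = 1891·977/5774 = 319.9700
Stratum 2 (Men): n = 3022; a·d/n = 207·1160/3022 = 79.4573; b·c/n = 1405·250/3022 = 116.2310
OR_MH = (199.9870 + 79.4573) / (319.9700 + 116.2310) = 279.4443 / 436.2010 = 0.64063

0.64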